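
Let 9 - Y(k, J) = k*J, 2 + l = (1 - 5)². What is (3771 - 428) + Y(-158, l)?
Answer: 5564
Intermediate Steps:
l = 14 (l = -2 + (1 - 5)² = -2 + (-4)² = -2 + 16 = 14)
Y(k, J) = 9 - J*k (Y(k, J) = 9 - k*J = 9 - J*k)
(3771 - 428) + Y(-158, l) = (3771 - 428) + (9 - 1*14*(-158)) = 3343 + (9 + 2212) = 3343 + 2221 = 5564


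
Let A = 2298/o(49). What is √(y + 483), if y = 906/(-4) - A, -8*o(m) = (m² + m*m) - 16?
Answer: √5963322498/4786 ≈ 16.135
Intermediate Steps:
o(m) = 2 - m²/4 (o(m) = -((m² + m*m) - 16)/8 = -((m² + m²) - 16)/8 = -(2*m² - 16)/8 = -(-16 + 2*m²)/8 = 2 - m²/4)
A = -9192/2393 (A = 2298/(2 - ¼*49²) = 2298/(2 - ¼*2401) = 2298/(2 - 2401/4) = 2298/(-2393/4) = 2298*(-4/2393) = -9192/2393 ≈ -3.8412)
y = -1065645/4786 (y = 906/(-4) - 1*(-9192/2393) = 906*(-¼) + 9192/2393 = -453/2 + 9192/2393 = -1065645/4786 ≈ -222.66)
√(y + 483) = √(-1065645/4786 + 483) = √(1245993/4786) = √5963322498/4786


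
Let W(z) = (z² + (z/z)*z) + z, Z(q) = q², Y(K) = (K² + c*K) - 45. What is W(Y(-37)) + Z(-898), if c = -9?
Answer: 3555367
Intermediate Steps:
Y(K) = -45 + K² - 9*K (Y(K) = (K² - 9*K) - 45 = -45 + K² - 9*K)
W(z) = z² + 2*z (W(z) = (z² + 1*z) + z = (z² + z) + z = (z + z²) + z = z² + 2*z)
W(Y(-37)) + Z(-898) = (-45 + (-37)² - 9*(-37))*(2 + (-45 + (-37)² - 9*(-37))) + (-898)² = (-45 + 1369 + 333)*(2 + (-45 + 1369 + 333)) + 806404 = 1657*(2 + 1657) + 806404 = 1657*1659 + 806404 = 2748963 + 806404 = 3555367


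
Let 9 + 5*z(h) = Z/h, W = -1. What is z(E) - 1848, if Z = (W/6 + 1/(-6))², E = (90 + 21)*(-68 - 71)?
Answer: -256865078/138861 ≈ -1849.8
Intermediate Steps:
E = -15429 (E = 111*(-139) = -15429)
Z = ⅑ (Z = (-1/6 + 1/(-6))² = (-1*⅙ + 1*(-⅙))² = (-⅙ - ⅙)² = (-⅓)² = ⅑ ≈ 0.11111)
z(h) = -9/5 + 1/(45*h) (z(h) = -9/5 + (1/(9*h))/5 = -9/5 + 1/(45*h))
z(E) - 1848 = (1/45)*(1 - 81*(-15429))/(-15429) - 1848 = (1/45)*(-1/15429)*(1 + 1249749) - 1848 = (1/45)*(-1/15429)*1249750 - 1848 = -249950/138861 - 1848 = -256865078/138861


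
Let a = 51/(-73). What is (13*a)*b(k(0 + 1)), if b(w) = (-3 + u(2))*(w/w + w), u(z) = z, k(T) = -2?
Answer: -663/73 ≈ -9.0822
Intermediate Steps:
b(w) = -1 - w (b(w) = (-3 + 2)*(w/w + w) = -(1 + w) = -1 - w)
a = -51/73 (a = 51*(-1/73) = -51/73 ≈ -0.69863)
(13*a)*b(k(0 + 1)) = (13*(-51/73))*(-1 - 1*(-2)) = -663*(-1 + 2)/73 = -663/73*1 = -663/73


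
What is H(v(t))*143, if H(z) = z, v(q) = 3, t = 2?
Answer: 429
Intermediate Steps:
H(v(t))*143 = 3*143 = 429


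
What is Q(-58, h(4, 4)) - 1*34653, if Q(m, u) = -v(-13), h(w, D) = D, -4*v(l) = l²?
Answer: -138443/4 ≈ -34611.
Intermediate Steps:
v(l) = -l²/4
Q(m, u) = 169/4 (Q(m, u) = -(-1)*(-13)²/4 = -(-1)*169/4 = -1*(-169/4) = 169/4)
Q(-58, h(4, 4)) - 1*34653 = 169/4 - 1*34653 = 169/4 - 34653 = -138443/4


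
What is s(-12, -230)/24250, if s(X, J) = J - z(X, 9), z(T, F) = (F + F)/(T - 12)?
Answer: -917/97000 ≈ -0.0094536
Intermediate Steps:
z(T, F) = 2*F/(-12 + T) (z(T, F) = (2*F)/(-12 + T) = 2*F/(-12 + T))
s(X, J) = J - 18/(-12 + X) (s(X, J) = J - 2*9/(-12 + X) = J - 18/(-12 + X))
s(-12, -230)/24250 = ((-18 - 230*(-12 - 12))/(-12 - 12))/24250 = ((-18 - 230*(-24))/(-24))*(1/24250) = -(-18 + 5520)/24*(1/24250) = -1/24*5502*(1/24250) = -917/4*1/24250 = -917/97000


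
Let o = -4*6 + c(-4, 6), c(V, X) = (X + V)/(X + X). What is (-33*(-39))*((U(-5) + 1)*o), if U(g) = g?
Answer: 122694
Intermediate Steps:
c(V, X) = (V + X)/(2*X) (c(V, X) = (V + X)/((2*X)) = (V + X)*(1/(2*X)) = (V + X)/(2*X))
o = -143/6 (o = -4*6 + (½)*(-4 + 6)/6 = -24 + (½)*(⅙)*2 = -24 + ⅙ = -143/6 ≈ -23.833)
(-33*(-39))*((U(-5) + 1)*o) = (-33*(-39))*((-5 + 1)*(-143/6)) = 1287*(-4*(-143/6)) = 1287*(286/3) = 122694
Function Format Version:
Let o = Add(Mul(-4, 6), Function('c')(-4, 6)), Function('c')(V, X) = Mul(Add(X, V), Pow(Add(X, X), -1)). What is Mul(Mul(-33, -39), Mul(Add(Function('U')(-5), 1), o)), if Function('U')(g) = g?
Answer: 122694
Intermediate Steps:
Function('c')(V, X) = Mul(Rational(1, 2), Pow(X, -1), Add(V, X)) (Function('c')(V, X) = Mul(Add(V, X), Pow(Mul(2, X), -1)) = Mul(Add(V, X), Mul(Rational(1, 2), Pow(X, -1))) = Mul(Rational(1, 2), Pow(X, -1), Add(V, X)))
o = Rational(-143, 6) (o = Add(Mul(-4, 6), Mul(Rational(1, 2), Pow(6, -1), Add(-4, 6))) = Add(-24, Mul(Rational(1, 2), Rational(1, 6), 2)) = Add(-24, Rational(1, 6)) = Rational(-143, 6) ≈ -23.833)
Mul(Mul(-33, -39), Mul(Add(Function('U')(-5), 1), o)) = Mul(Mul(-33, -39), Mul(Add(-5, 1), Rational(-143, 6))) = Mul(1287, Mul(-4, Rational(-143, 6))) = Mul(1287, Rational(286, 3)) = 122694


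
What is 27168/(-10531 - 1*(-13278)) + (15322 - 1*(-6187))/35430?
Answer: 1021647463/97326210 ≈ 10.497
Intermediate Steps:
27168/(-10531 - 1*(-13278)) + (15322 - 1*(-6187))/35430 = 27168/(-10531 + 13278) + (15322 + 6187)*(1/35430) = 27168/2747 + 21509*(1/35430) = 27168*(1/2747) + 21509/35430 = 27168/2747 + 21509/35430 = 1021647463/97326210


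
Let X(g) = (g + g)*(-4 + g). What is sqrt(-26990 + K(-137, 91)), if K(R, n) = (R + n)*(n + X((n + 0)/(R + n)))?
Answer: I*sqrt(17067679)/23 ≈ 179.62*I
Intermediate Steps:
X(g) = 2*g*(-4 + g) (X(g) = (2*g)*(-4 + g) = 2*g*(-4 + g))
K(R, n) = (R + n)*(n + 2*n*(-4 + n/(R + n))/(R + n)) (K(R, n) = (R + n)*(n + 2*((n + 0)/(R + n))*(-4 + (n + 0)/(R + n))) = (R + n)*(n + 2*(n/(R + n))*(-4 + n/(R + n))) = (R + n)*(n + 2*n*(-4 + n/(R + n))/(R + n)))
sqrt(-26990 + K(-137, 91)) = sqrt(-26990 + 91*((-137)**2 + 91**2 - 8*(-137) - 6*91 + 2*(-137)*91)/(-137 + 91)) = sqrt(-26990 + 91*(18769 + 8281 + 1096 - 546 - 24934)/(-46)) = sqrt(-26990 + 91*(-1/46)*2666) = sqrt(-26990 - 121303/23) = sqrt(-742073/23) = I*sqrt(17067679)/23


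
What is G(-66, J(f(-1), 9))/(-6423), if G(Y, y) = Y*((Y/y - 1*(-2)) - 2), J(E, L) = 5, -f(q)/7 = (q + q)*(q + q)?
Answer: -1452/10705 ≈ -0.13564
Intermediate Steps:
f(q) = -28*q² (f(q) = -7*(q + q)*(q + q) = -7*2*q*2*q = -28*q²)
G(Y, y) = Y²/y (G(Y, y) = Y*((Y/y + 2) - 2) = Y*((2 + Y/y) - 2) = Y*(Y/y) = Y²/y)
G(-66, J(f(-1), 9))/(-6423) = ((-66)²/5)/(-6423) = (4356*(⅕))*(-1/6423) = (4356/5)*(-1/6423) = -1452/10705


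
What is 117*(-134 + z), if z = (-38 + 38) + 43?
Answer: -10647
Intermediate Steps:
z = 43 (z = 0 + 43 = 43)
117*(-134 + z) = 117*(-134 + 43) = 117*(-91) = -10647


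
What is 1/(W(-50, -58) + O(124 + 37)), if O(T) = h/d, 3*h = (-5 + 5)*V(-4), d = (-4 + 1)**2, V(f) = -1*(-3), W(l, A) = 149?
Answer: 1/149 ≈ 0.0067114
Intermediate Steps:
V(f) = 3
d = 9 (d = (-3)**2 = 9)
h = 0 (h = ((-5 + 5)*3)/3 = (0*3)/3 = (1/3)*0 = 0)
O(T) = 0 (O(T) = 0/9 = 0*(1/9) = 0)
1/(W(-50, -58) + O(124 + 37)) = 1/(149 + 0) = 1/149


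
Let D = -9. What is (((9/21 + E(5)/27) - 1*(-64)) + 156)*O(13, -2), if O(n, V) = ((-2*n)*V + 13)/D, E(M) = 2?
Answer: -2708875/1701 ≈ -1592.5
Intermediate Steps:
O(n, V) = -13/9 + 2*V*n/9 (O(n, V) = ((-2*n)*V + 13)/(-9) = (-2*V*n + 13)*(-⅑) = (13 - 2*V*n)*(-⅑) = -13/9 + 2*V*n/9)
(((9/21 + E(5)/27) - 1*(-64)) + 156)*O(13, -2) = (((9/21 + 2/27) - 1*(-64)) + 156)*(-13/9 + (2/9)*(-2)*13) = (((9*(1/21) + 2*(1/27)) + 64) + 156)*(-13/9 - 52/9) = (((3/7 + 2/27) + 64) + 156)*(-65/9) = ((95/189 + 64) + 156)*(-65/9) = (12191/189 + 156)*(-65/9) = (41675/189)*(-65/9) = -2708875/1701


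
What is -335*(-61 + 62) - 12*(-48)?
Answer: 241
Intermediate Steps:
-335*(-61 + 62) - 12*(-48) = -335*1 + 576 = -335 + 576 = 241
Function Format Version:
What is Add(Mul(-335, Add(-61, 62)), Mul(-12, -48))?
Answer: 241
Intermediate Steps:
Add(Mul(-335, Add(-61, 62)), Mul(-12, -48)) = Add(Mul(-335, 1), 576) = Add(-335, 576) = 241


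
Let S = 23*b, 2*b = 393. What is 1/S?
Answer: 2/9039 ≈ 0.00022126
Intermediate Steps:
b = 393/2 (b = (1/2)*393 = 393/2 ≈ 196.50)
S = 9039/2 (S = 23*(393/2) = 9039/2 ≈ 4519.5)
1/S = 1/(9039/2) = 2/9039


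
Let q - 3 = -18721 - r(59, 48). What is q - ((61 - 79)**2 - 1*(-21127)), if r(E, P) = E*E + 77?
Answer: -43727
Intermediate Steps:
r(E, P) = 77 + E**2 (r(E, P) = E**2 + 77 = 77 + E**2)
q = -22276 (q = 3 + (-18721 - (77 + 59**2)) = 3 + (-18721 - (77 + 3481)) = 3 + (-18721 - 1*3558) = 3 + (-18721 - 3558) = 3 - 22279 = -22276)
q - ((61 - 79)**2 - 1*(-21127)) = -22276 - ((61 - 79)**2 - 1*(-21127)) = -22276 - ((-18)**2 + 21127) = -22276 - (324 + 21127) = -22276 - 1*21451 = -22276 - 21451 = -43727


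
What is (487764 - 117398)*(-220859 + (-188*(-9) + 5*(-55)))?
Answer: -81273855772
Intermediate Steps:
(487764 - 117398)*(-220859 + (-188*(-9) + 5*(-55))) = 370366*(-220859 + (1692 - 275)) = 370366*(-220859 + 1417) = 370366*(-219442) = -81273855772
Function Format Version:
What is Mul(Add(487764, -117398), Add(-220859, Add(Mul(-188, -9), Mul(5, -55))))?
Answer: -81273855772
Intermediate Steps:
Mul(Add(487764, -117398), Add(-220859, Add(Mul(-188, -9), Mul(5, -55)))) = Mul(370366, Add(-220859, Add(1692, -275))) = Mul(370366, Add(-220859, 1417)) = Mul(370366, -219442) = -81273855772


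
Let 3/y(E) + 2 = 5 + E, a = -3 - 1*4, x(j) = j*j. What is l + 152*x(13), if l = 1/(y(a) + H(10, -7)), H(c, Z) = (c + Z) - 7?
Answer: 488068/19 ≈ 25688.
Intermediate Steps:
x(j) = j**2
a = -7 (a = -3 - 4 = -7)
y(E) = 3/(3 + E) (y(E) = 3/(-2 + (5 + E)) = 3/(3 + E))
H(c, Z) = -7 + Z + c (H(c, Z) = (Z + c) - 7 = -7 + Z + c)
l = -4/19 (l = 1/(3/(3 - 7) + (-7 - 7 + 10)) = 1/(3/(-4) - 4) = 1/(3*(-1/4) - 4) = 1/(-3/4 - 4) = 1/(-19/4) = -4/19 ≈ -0.21053)
l + 152*x(13) = -4/19 + 152*13**2 = -4/19 + 152*169 = -4/19 + 25688 = 488068/19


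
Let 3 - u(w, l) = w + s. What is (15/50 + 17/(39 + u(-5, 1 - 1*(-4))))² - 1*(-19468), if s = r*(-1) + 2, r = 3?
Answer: 1121381449/57600 ≈ 19468.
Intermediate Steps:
s = -1 (s = 3*(-1) + 2 = -3 + 2 = -1)
u(w, l) = 4 - w (u(w, l) = 3 - (w - 1) = 3 - (-1 + w) = 3 + (1 - w) = 4 - w)
(15/50 + 17/(39 + u(-5, 1 - 1*(-4))))² - 1*(-19468) = (15/50 + 17/(39 + (4 - 1*(-5))))² - 1*(-19468) = (15*(1/50) + 17/(39 + (4 + 5)))² + 19468 = (3/10 + 17/(39 + 9))² + 19468 = (3/10 + 17/48)² + 19468 = (157/240)² + 19468 = 24649/57600 + 19468 = 1121381449/57600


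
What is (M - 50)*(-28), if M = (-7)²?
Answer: 28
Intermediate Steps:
M = 49
(M - 50)*(-28) = (49 - 50)*(-28) = -1*(-28) = 28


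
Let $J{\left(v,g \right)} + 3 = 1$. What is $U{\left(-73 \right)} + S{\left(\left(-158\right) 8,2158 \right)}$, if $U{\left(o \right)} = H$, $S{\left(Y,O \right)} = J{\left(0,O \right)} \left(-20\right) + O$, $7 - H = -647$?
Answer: $2852$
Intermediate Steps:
$J{\left(v,g \right)} = -2$ ($J{\left(v,g \right)} = -3 + 1 = -2$)
$H = 654$ ($H = 7 - -647 = 7 + 647 = 654$)
$S{\left(Y,O \right)} = 40 + O$ ($S{\left(Y,O \right)} = \left(-2\right) \left(-20\right) + O = 40 + O$)
$U{\left(o \right)} = 654$
$U{\left(-73 \right)} + S{\left(\left(-158\right) 8,2158 \right)} = 654 + \left(40 + 2158\right) = 654 + 2198 = 2852$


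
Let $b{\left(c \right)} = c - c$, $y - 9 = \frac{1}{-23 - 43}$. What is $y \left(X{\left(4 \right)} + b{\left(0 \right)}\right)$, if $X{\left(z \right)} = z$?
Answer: $\frac{1186}{33} \approx 35.939$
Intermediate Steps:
$y = \frac{593}{66}$ ($y = 9 + \frac{1}{-23 - 43} = 9 + \frac{1}{-66} = 9 - \frac{1}{66} = \frac{593}{66} \approx 8.9848$)
$b{\left(c \right)} = 0$
$y \left(X{\left(4 \right)} + b{\left(0 \right)}\right) = \frac{593 \left(4 + 0\right)}{66} = \frac{593}{66} \cdot 4 = \frac{1186}{33}$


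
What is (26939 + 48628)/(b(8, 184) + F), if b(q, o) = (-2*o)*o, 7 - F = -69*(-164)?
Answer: -75567/79021 ≈ -0.95629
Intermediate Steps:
F = -11309 (F = 7 - (-69)*(-164) = 7 - 1*11316 = 7 - 11316 = -11309)
b(q, o) = -2*o²
(26939 + 48628)/(b(8, 184) + F) = (26939 + 48628)/(-2*184² - 11309) = 75567/(-2*33856 - 11309) = 75567/(-67712 - 11309) = 75567/(-79021) = 75567*(-1/79021) = -75567/79021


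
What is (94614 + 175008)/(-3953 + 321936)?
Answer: 269622/317983 ≈ 0.84791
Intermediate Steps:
(94614 + 175008)/(-3953 + 321936) = 269622/317983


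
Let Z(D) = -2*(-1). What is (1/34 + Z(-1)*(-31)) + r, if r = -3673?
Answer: -126989/34 ≈ -3735.0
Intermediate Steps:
Z(D) = 2
(1/34 + Z(-1)*(-31)) + r = (1/34 + 2*(-31)) - 3673 = (1/34 - 62) - 3673 = -2107/34 - 3673 = -126989/34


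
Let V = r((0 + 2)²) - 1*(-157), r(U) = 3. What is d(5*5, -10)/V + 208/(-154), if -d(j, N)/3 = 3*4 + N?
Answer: -8551/6160 ≈ -1.3881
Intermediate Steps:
d(j, N) = -36 - 3*N (d(j, N) = -3*(3*4 + N) = -3*(12 + N) = -36 - 3*N)
V = 160 (V = 3 - 1*(-157) = 3 + 157 = 160)
d(5*5, -10)/V + 208/(-154) = (-36 - 3*(-10))/160 + 208/(-154) = (-36 + 30)*(1/160) + 208*(-1/154) = -6*1/160 - 104/77 = -3/80 - 104/77 = -8551/6160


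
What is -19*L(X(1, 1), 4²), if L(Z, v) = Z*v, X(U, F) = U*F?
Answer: -304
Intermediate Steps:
X(U, F) = F*U
-19*L(X(1, 1), 4²) = -19*1*1*4² = -19*16 = -304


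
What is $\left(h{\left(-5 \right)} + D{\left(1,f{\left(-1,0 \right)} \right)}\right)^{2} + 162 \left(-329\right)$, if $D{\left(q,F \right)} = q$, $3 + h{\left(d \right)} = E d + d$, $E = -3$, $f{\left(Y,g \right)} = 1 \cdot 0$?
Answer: $-53234$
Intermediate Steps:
$f{\left(Y,g \right)} = 0$
$h{\left(d \right)} = -3 - 2 d$ ($h{\left(d \right)} = -3 + \left(- 3 d + d\right) = -3 - 2 d$)
$\left(h{\left(-5 \right)} + D{\left(1,f{\left(-1,0 \right)} \right)}\right)^{2} + 162 \left(-329\right) = \left(\left(-3 - -10\right) + 1\right)^{2} + 162 \left(-329\right) = \left(\left(-3 + 10\right) + 1\right)^{2} - 53298 = \left(7 + 1\right)^{2} - 53298 = 8^{2} - 53298 = 64 - 53298 = -53234$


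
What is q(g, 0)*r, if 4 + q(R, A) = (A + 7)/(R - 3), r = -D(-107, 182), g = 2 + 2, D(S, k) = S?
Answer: 321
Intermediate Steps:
g = 4
r = 107 (r = -1*(-107) = 107)
q(R, A) = -4 + (7 + A)/(-3 + R) (q(R, A) = -4 + (A + 7)/(R - 3) = -4 + (7 + A)/(-3 + R))
q(g, 0)*r = ((19 + 0 - 4*4)/(-3 + 4))*107 = ((19 + 0 - 16)/1)*107 = (1*3)*107 = 3*107 = 321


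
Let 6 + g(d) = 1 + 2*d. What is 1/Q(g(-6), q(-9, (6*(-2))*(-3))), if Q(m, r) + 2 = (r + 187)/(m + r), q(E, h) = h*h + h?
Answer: -1315/1111 ≈ -1.1836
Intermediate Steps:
q(E, h) = h + h² (q(E, h) = h² + h = h + h²)
g(d) = -5 + 2*d (g(d) = -6 + (1 + 2*d) = -5 + 2*d)
Q(m, r) = -2 + (187 + r)/(m + r) (Q(m, r) = -2 + (r + 187)/(m + r) = -2 + (187 + r)/(m + r))
1/Q(g(-6), q(-9, (6*(-2))*(-3))) = 1/((187 - (6*(-2))*(-3)*(1 + (6*(-2))*(-3)) - 2*(-5 + 2*(-6)))/((-5 + 2*(-6)) + ((6*(-2))*(-3))*(1 + (6*(-2))*(-3)))) = 1/((187 - (-12*(-3))*(1 - 12*(-3)) - 2*(-5 - 12))/((-5 - 12) + (-12*(-3))*(1 - 12*(-3)))) = 1/((187 - 36*(1 + 36) - 2*(-17))/(-17 + 36*(1 + 36))) = 1/((187 - 36*37 + 34)/(-17 + 36*37)) = 1/((187 - 1*1332 + 34)/(-17 + 1332)) = 1/((187 - 1332 + 34)/1315) = 1/((1/1315)*(-1111)) = 1/(-1111/1315) = -1315/1111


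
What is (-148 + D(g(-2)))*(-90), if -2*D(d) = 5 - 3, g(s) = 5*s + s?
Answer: 13410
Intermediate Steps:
g(s) = 6*s
D(d) = -1 (D(d) = -(5 - 3)/2 = -½*2 = -1)
(-148 + D(g(-2)))*(-90) = (-148 - 1)*(-90) = -149*(-90) = 13410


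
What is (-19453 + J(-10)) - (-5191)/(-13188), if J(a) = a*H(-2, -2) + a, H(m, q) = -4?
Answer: -256155715/13188 ≈ -19423.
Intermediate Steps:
J(a) = -3*a (J(a) = a*(-4) + a = -4*a + a = -3*a)
(-19453 + J(-10)) - (-5191)/(-13188) = (-19453 - 3*(-10)) - (-5191)/(-13188) = (-19453 + 30) - (-5191)*(-1)/13188 = -19423 - 1*5191/13188 = -19423 - 5191/13188 = -256155715/13188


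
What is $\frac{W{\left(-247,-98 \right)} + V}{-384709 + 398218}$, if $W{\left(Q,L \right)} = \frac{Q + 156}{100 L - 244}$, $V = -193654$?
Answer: $- \frac{102371615}{7141284} \approx -14.335$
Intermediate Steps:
$W{\left(Q,L \right)} = \frac{156 + Q}{-244 + 100 L}$
$\frac{W{\left(-247,-98 \right)} + V}{-384709 + 398218} = \frac{\frac{156 - 247}{4 \left(-61 + 25 \left(-98\right)\right)} - 193654}{-384709 + 398218} = \frac{\frac{1}{4} \frac{1}{-61 - 2450} \left(-91\right) - 193654}{13509} = \left(\frac{1}{4} \frac{1}{-2511} \left(-91\right) - 193654\right) \frac{1}{13509} = \left(\frac{1}{4} \left(- \frac{1}{2511}\right) \left(-91\right) - 193654\right) \frac{1}{13509} = \left(\frac{91}{10044} - 193654\right) \frac{1}{13509} = \left(- \frac{1945060685}{10044}\right) \frac{1}{13509} = - \frac{102371615}{7141284}$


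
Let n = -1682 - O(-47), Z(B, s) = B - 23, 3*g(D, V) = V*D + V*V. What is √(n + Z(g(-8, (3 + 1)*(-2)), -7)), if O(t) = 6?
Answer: I*√15015/3 ≈ 40.845*I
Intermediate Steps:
g(D, V) = V²/3 + D*V/3 (g(D, V) = (V*D + V*V)/3 = (D*V + V²)/3 = (V² + D*V)/3 = V²/3 + D*V/3)
Z(B, s) = -23 + B
n = -1688 (n = -1682 - 1*6 = -1682 - 6 = -1688)
√(n + Z(g(-8, (3 + 1)*(-2)), -7)) = √(-1688 + (-23 + ((3 + 1)*(-2))*(-8 + (3 + 1)*(-2))/3)) = √(-1688 + (-23 + (4*(-2))*(-8 + 4*(-2))/3)) = √(-1688 + (-23 + (⅓)*(-8)*(-8 - 8))) = √(-1688 + (-23 + (⅓)*(-8)*(-16))) = √(-1688 + (-23 + 128/3)) = √(-1688 + 59/3) = √(-5005/3) = I*√15015/3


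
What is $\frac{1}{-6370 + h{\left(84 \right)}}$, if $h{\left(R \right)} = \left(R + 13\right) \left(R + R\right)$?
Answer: $\frac{1}{9926} \approx 0.00010075$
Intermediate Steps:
$h{\left(R \right)} = 2 R \left(13 + R\right)$ ($h{\left(R \right)} = \left(13 + R\right) 2 R = 2 R \left(13 + R\right)$)
$\frac{1}{-6370 + h{\left(84 \right)}} = \frac{1}{-6370 + 2 \cdot 84 \left(13 + 84\right)} = \frac{1}{-6370 + 2 \cdot 84 \cdot 97} = \frac{1}{-6370 + 16296} = \frac{1}{9926}$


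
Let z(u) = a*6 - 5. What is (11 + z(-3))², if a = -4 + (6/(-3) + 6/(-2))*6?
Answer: 39204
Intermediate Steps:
a = -34 (a = -4 + (6*(-⅓) + 6*(-½))*6 = -4 + (-2 - 3)*6 = -4 - 5*6 = -4 - 30 = -34)
z(u) = -209 (z(u) = -34*6 - 5 = -204 - 5 = -209)
(11 + z(-3))² = (11 - 209)² = (-198)² = 39204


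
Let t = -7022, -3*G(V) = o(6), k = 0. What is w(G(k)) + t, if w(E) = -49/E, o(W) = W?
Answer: -13995/2 ≈ -6997.5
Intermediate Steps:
G(V) = -2 (G(V) = -⅓*6 = -2)
w(G(k)) + t = -49/(-2) - 7022 = -49*(-½) - 7022 = 49/2 - 7022 = -13995/2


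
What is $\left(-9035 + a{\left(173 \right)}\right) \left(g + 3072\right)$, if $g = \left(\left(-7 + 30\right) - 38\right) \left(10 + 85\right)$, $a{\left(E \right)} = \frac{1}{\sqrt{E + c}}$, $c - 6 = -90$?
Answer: $-14880645 + \frac{1647 \sqrt{89}}{89} \approx -1.488 \cdot 10^{7}$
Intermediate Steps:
$c = -84$ ($c = 6 - 90 = -84$)
$a{\left(E \right)} = \frac{1}{\sqrt{-84 + E}}$ ($a{\left(E \right)} = \frac{1}{\sqrt{E - 84}} = \frac{1}{\sqrt{-84 + E}}$)
$g = -1425$ ($g = \left(23 - 38\right) 95 = \left(-15\right) 95 = -1425$)
$\left(-9035 + a{\left(173 \right)}\right) \left(g + 3072\right) = \left(-9035 + \frac{1}{\sqrt{-84 + 173}}\right) \left(-1425 + 3072\right) = \left(-9035 + \frac{1}{\sqrt{89}}\right) 1647 = \left(-9035 + \frac{\sqrt{89}}{89}\right) 1647 = -14880645 + \frac{1647 \sqrt{89}}{89}$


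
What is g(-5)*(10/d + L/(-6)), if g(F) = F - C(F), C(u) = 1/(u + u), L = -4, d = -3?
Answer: 196/15 ≈ 13.067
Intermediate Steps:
C(u) = 1/(2*u)
g(F) = F - 1/(2*F)
g(-5)*(10/d + L/(-6)) = (-5 - ½/(-5))*(10/(-3) - 4/(-6)) = (-5 - ½*(-⅕))*(10*(-⅓) - 4*(-⅙)) = (-5 + ⅒)*(-10/3 + ⅔) = -49/10*(-8/3) = 196/15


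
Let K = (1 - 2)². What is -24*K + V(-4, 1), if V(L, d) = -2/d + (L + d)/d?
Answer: -29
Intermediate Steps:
V(L, d) = -2/d + (L + d)/d
K = 1 (K = (-1)² = 1)
-24*K + V(-4, 1) = -24*1 + (-2 - 4 + 1)/1 = -24 + 1*(-5) = -24 - 5 = -29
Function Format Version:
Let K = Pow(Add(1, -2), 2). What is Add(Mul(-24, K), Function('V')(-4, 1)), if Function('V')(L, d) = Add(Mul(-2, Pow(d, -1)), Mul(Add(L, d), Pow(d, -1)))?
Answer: -29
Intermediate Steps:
Function('V')(L, d) = Add(Mul(-2, Pow(d, -1)), Mul(Pow(d, -1), Add(L, d)))
K = 1 (K = Pow(-1, 2) = 1)
Add(Mul(-24, K), Function('V')(-4, 1)) = Add(Mul(-24, 1), Mul(Pow(1, -1), Add(-2, -4, 1))) = Add(-24, Mul(1, -5)) = Add(-24, -5) = -29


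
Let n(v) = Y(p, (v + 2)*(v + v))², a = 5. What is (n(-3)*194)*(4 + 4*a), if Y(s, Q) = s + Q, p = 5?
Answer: 563376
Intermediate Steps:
Y(s, Q) = Q + s
n(v) = (5 + 2*v*(2 + v))² (n(v) = ((v + 2)*(v + v) + 5)² = ((2 + v)*(2*v) + 5)² = (2*v*(2 + v) + 5)² = (5 + 2*v*(2 + v))²)
(n(-3)*194)*(4 + 4*a) = ((5 + 2*(-3)*(2 - 3))²*194)*(4 + 4*5) = ((5 + 2*(-3)*(-1))²*194)*(4 + 20) = ((5 + 6)²*194)*24 = (11²*194)*24 = (121*194)*24 = 23474*24 = 563376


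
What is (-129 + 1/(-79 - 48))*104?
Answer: -1703936/127 ≈ -13417.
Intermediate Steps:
(-129 + 1/(-79 - 48))*104 = (-129 + 1/(-127))*104 = (-129 - 1/127)*104 = -16384/127*104 = -1703936/127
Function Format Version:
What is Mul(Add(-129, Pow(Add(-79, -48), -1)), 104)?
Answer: Rational(-1703936, 127) ≈ -13417.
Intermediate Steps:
Mul(Add(-129, Pow(Add(-79, -48), -1)), 104) = Mul(Add(-129, Pow(-127, -1)), 104) = Mul(Add(-129, Rational(-1, 127)), 104) = Mul(Rational(-16384, 127), 104) = Rational(-1703936, 127)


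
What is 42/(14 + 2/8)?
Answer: 56/19 ≈ 2.9474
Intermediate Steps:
42/(14 + 2/8) = 42/(14 + 2*(⅛)) = 42/(14 + ¼) = 42/(57/4) = 42*(4/57) = 56/19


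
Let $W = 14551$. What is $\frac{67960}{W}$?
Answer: $\frac{67960}{14551} \approx 4.6705$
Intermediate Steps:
$\frac{67960}{W} = \frac{67960}{14551}$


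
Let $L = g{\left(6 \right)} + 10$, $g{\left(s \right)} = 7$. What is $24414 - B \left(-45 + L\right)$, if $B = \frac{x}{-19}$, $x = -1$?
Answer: $\frac{463894}{19} \approx 24415.0$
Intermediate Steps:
$L = 17$ ($L = 7 + 10 = 17$)
$B = \frac{1}{19}$ ($B = \frac{1}{-19} \left(-1\right) = \left(- \frac{1}{19}\right) \left(-1\right) = \frac{1}{19} \approx 0.052632$)
$24414 - B \left(-45 + L\right) = 24414 - \frac{-45 + 17}{19} = 24414 - \frac{1}{19} \left(-28\right) = 24414 - - \frac{28}{19} = 24414 + \frac{28}{19} = \frac{463894}{19}$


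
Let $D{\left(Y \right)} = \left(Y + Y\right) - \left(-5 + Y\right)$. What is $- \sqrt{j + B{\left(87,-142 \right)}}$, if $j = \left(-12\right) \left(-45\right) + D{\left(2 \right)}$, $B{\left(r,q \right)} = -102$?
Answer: $- \sqrt{445} \approx -21.095$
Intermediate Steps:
$D{\left(Y \right)} = 5 + Y$ ($D{\left(Y \right)} = 2 Y - \left(-5 + Y\right) = 5 + Y$)
$j = 547$ ($j = \left(-12\right) \left(-45\right) + \left(5 + 2\right) = 540 + 7 = 547$)
$- \sqrt{j + B{\left(87,-142 \right)}} = - \sqrt{547 - 102} = - \sqrt{445}$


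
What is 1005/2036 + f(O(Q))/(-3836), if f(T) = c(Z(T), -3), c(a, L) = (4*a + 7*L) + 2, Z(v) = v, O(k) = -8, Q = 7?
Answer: 494877/976262 ≈ 0.50691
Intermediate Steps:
c(a, L) = 2 + 4*a + 7*L
f(T) = -19 + 4*T (f(T) = 2 + 4*T + 7*(-3) = 2 + 4*T - 21 = -19 + 4*T)
1005/2036 + f(O(Q))/(-3836) = 1005/2036 + (-19 + 4*(-8))/(-3836) = 1005*(1/2036) + (-19 - 32)*(-1/3836) = 1005/2036 - 51*(-1/3836) = 1005/2036 + 51/3836 = 494877/976262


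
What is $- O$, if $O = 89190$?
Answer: $-89190$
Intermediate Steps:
$- O = \left(-1\right) 89190 = -89190$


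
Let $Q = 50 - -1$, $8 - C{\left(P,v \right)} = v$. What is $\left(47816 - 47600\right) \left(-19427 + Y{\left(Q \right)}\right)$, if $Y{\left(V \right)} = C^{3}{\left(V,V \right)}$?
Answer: $-21369744$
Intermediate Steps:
$C{\left(P,v \right)} = 8 - v$
$Q = 51$ ($Q = 50 + 1 = 51$)
$Y{\left(V \right)} = \left(8 - V\right)^{3}$
$\left(47816 - 47600\right) \left(-19427 + Y{\left(Q \right)}\right) = \left(47816 - 47600\right) \left(-19427 - \left(-8 + 51\right)^{3}\right) = 216 \left(-19427 - 43^{3}\right) = 216 \left(-19427 - 79507\right) = 216 \left(-98934\right) = -21369744$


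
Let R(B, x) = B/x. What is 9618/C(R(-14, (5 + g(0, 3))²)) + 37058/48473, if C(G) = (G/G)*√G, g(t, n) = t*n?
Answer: 37058/48473 - 3435*I*√14 ≈ 0.76451 - 12853.0*I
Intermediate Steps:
g(t, n) = n*t
R(B, x) = B/x
C(G) = √G (C(G) = 1*√G = √G)
9618/C(R(-14, (5 + g(0, 3))²)) + 37058/48473 = 9618/(√(-14/(5 + 3*0)²)) + 37058/48473 = 9618/(√(-14/(5 + 0)²)) + 37058*(1/48473) = 9618/(√(-14/(5²))) + 37058/48473 = 9618/(√(-14/25)) + 37058/48473 = 9618/((I*√14/5)) + 37058/48473 = 9618*(-5*I*√14/14) + 37058/48473 = -3435*I*√14 + 37058/48473 = 37058/48473 - 3435*I*√14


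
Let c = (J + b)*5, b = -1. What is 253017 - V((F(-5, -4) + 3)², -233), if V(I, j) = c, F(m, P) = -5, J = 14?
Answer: 252952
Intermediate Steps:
c = 65 (c = (14 - 1)*5 = 13*5 = 65)
V(I, j) = 65
253017 - V((F(-5, -4) + 3)², -233) = 253017 - 1*65 = 253017 - 65 = 252952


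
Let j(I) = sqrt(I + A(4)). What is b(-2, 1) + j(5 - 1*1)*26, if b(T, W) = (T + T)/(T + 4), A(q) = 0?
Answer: 50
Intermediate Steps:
b(T, W) = 2*T/(4 + T) (b(T, W) = (2*T)/(4 + T) = 2*T/(4 + T))
j(I) = sqrt(I) (j(I) = sqrt(I + 0) = sqrt(I))
b(-2, 1) + j(5 - 1*1)*26 = 2*(-2)/(4 - 2) + sqrt(5 - 1*1)*26 = 2*(-2)/2 + sqrt(5 - 1)*26 = 2*(-2)*(1/2) + sqrt(4)*26 = -2 + 2*26 = -2 + 52 = 50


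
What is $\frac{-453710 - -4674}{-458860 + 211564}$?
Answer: $\frac{16037}{8832} \approx 1.8158$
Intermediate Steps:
$\frac{-453710 - -4674}{-458860 + 211564} = \frac{-453710 + 4674}{-247296} = \left(-449036\right) \left(- \frac{1}{247296}\right) = \frac{16037}{8832}$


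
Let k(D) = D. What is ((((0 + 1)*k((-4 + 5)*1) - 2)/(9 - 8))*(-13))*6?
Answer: 78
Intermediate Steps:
((((0 + 1)*k((-4 + 5)*1) - 2)/(9 - 8))*(-13))*6 = ((((0 + 1)*((-4 + 5)*1) - 2)/(9 - 8))*(-13))*6 = (((1*(1*1) - 2)/1)*(-13))*6 = (((1*1 - 2)*1)*(-13))*6 = (((1 - 2)*1)*(-13))*6 = (-1*1*(-13))*6 = -1*(-13)*6 = 13*6 = 78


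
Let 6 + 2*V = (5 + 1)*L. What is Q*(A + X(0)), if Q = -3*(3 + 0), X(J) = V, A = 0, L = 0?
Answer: 27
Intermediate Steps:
V = -3 (V = -3 + ((5 + 1)*0)/2 = -3 + (6*0)/2 = -3 + (½)*0 = -3 + 0 = -3)
X(J) = -3
Q = -9 (Q = -3*3 = -9)
Q*(A + X(0)) = -9*(0 - 3) = -9*(-3) = 27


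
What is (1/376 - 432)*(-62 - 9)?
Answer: 11532601/376 ≈ 30672.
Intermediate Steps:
(1/376 - 432)*(-62 - 9) = (1/376 - 432)*(-71) = -162431/376*(-71) = 11532601/376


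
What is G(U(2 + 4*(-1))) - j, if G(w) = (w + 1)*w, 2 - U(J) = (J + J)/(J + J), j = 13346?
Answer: -13344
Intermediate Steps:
U(J) = 1 (U(J) = 2 - (J + J)/(J + J) = 2 - 2*J/(2*J) = 2 - 2*J*1/(2*J) = 2 - 1*1 = 2 - 1 = 1)
G(w) = w*(1 + w) (G(w) = (1 + w)*w = w*(1 + w))
G(U(2 + 4*(-1))) - j = 1*(1 + 1) - 1*13346 = 1*2 - 13346 = 2 - 13346 = -13344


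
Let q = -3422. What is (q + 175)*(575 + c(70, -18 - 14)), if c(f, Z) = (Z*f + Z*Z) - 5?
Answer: 2097562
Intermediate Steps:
c(f, Z) = -5 + Z**2 + Z*f (c(f, Z) = (Z*f + Z**2) - 5 = (Z**2 + Z*f) - 5 = -5 + Z**2 + Z*f)
(q + 175)*(575 + c(70, -18 - 14)) = (-3422 + 175)*(575 + (-5 + (-18 - 14)**2 + (-18 - 14)*70)) = -3247*(575 + (-5 + (-32)**2 - 32*70)) = -3247*(575 + (-5 + 1024 - 2240)) = -3247*(575 - 1221) = -3247*(-646) = 2097562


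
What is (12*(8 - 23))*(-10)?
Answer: 1800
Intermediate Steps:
(12*(8 - 23))*(-10) = (12*(-15))*(-10) = -180*(-10) = 1800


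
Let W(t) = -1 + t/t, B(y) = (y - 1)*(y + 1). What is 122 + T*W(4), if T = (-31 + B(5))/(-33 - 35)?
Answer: 122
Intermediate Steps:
B(y) = (1 + y)*(-1 + y) (B(y) = (-1 + y)*(1 + y) = (1 + y)*(-1 + y))
W(t) = 0 (W(t) = -1 + 1 = 0)
T = 7/68 (T = (-31 + (-1 + 5²))/(-33 - 35) = (-31 + (-1 + 25))/(-68) = (-31 + 24)*(-1/68) = -7*(-1/68) = 7/68 ≈ 0.10294)
122 + T*W(4) = 122 + (7/68)*0 = 122 + 0 = 122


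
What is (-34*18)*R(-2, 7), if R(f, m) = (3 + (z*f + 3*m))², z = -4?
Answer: -626688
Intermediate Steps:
R(f, m) = (3 - 4*f + 3*m)² (R(f, m) = (3 + (-4*f + 3*m))² = (3 - 4*f + 3*m)²)
(-34*18)*R(-2, 7) = (-34*18)*(3 - 4*(-2) + 3*7)² = -612*(3 + 8 + 21)² = -612*32² = -612*1024 = -626688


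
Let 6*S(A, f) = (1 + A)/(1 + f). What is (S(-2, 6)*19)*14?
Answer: -19/3 ≈ -6.3333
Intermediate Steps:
S(A, f) = (1 + A)/(6*(1 + f)) (S(A, f) = ((1 + A)/(1 + f))/6 = (1 + A)/(6*(1 + f)))
(S(-2, 6)*19)*14 = (((1 - 2)/(6*(1 + 6)))*19)*14 = (((1/6)*(-1)/7)*19)*14 = (((1/6)*(1/7)*(-1))*19)*14 = -1/42*19*14 = -19/42*14 = -19/3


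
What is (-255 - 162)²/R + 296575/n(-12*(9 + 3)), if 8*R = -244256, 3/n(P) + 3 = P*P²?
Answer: -9012731864852989/30532 ≈ -2.9519e+11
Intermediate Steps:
n(P) = 3/(-3 + P³) (n(P) = 3/(-3 + P*P²) = 3/(-3 + P³))
R = -30532 (R = (⅛)*(-244256) = -30532)
(-255 - 162)²/R + 296575/n(-12*(9 + 3)) = (-255 - 162)²/(-30532) + 296575/((3/(-3 + (-12*(9 + 3))³))) = (-417)²*(-1/30532) + 296575/((3/(-3 + (-12*12)³))) = 173889*(-1/30532) + 296575/((3/(-3 + (-144)³))) = -173889/30532 + 296575/((3/(-3 - 2985984))) = -173889/30532 + 296575/((3/(-2985987))) = -173889/30532 + 296575/((3*(-1/2985987))) = -173889/30532 + 296575/(-1/995329) = -173889/30532 + 296575*(-995329) = -173889/30532 - 295189698175 = -9012731864852989/30532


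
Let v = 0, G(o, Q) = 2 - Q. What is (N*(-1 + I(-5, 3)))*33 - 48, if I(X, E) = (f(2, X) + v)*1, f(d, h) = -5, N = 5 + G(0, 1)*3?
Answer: -1632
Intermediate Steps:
N = 8 (N = 5 + (2 - 1*1)*3 = 5 + (2 - 1)*3 = 5 + 1*3 = 5 + 3 = 8)
I(X, E) = -5 (I(X, E) = (-5 + 0)*1 = -5*1 = -5)
(N*(-1 + I(-5, 3)))*33 - 48 = (8*(-1 - 5))*33 - 48 = (8*(-6))*33 - 48 = -48*33 - 48 = -1584 - 48 = -1632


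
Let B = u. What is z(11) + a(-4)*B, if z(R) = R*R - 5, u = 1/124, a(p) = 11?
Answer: 14395/124 ≈ 116.09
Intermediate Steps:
u = 1/124 ≈ 0.0080645
B = 1/124 ≈ 0.0080645
z(R) = -5 + R² (z(R) = R² - 5 = -5 + R²)
z(11) + a(-4)*B = (-5 + 11²) + 11*(1/124) = (-5 + 121) + 11/124 = 116 + 11/124 = 14395/124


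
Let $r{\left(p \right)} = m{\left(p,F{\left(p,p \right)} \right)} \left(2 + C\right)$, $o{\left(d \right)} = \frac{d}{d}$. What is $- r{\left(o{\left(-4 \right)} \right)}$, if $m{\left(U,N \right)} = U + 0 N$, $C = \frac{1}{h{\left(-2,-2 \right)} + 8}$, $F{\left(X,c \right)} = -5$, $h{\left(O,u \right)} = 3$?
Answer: $- \frac{23}{11} \approx -2.0909$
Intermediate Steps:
$o{\left(d \right)} = 1$
$C = \frac{1}{11}$ ($C = \frac{1}{3 + 8} = \frac{1}{11} \approx 0.090909$)
$m{\left(U,N \right)} = U$ ($m{\left(U,N \right)} = U + 0 = U$)
$r{\left(p \right)} = \frac{23 p}{11}$ ($r{\left(p \right)} = p \left(2 + \frac{1}{11}\right) = p \frac{23}{11} = \frac{23 p}{11}$)
$- r{\left(o{\left(-4 \right)} \right)} = - \frac{23 \cdot 1}{11} = \left(-1\right) \frac{23}{11} = - \frac{23}{11}$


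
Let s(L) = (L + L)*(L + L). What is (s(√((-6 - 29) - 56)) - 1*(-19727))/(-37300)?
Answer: -19363/37300 ≈ -0.51912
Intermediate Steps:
s(L) = 4*L² (s(L) = (2*L)*(2*L) = 4*L²)
(s(√((-6 - 29) - 56)) - 1*(-19727))/(-37300) = (4*(√((-6 - 29) - 56))² - 1*(-19727))/(-37300) = (4*(√(-35 - 56))² + 19727)*(-1/37300) = (4*(√(-91))² + 19727)*(-1/37300) = (4*(I*√91)² + 19727)*(-1/37300) = (4*(-91) + 19727)*(-1/37300) = (-364 + 19727)*(-1/37300) = 19363*(-1/37300) = -19363/37300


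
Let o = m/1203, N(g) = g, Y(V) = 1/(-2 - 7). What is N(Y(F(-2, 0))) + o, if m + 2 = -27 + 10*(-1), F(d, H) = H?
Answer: -518/3609 ≈ -0.14353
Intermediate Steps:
m = -39 (m = -2 + (-27 + 10*(-1)) = -2 + (-27 - 10) = -2 - 37 = -39)
Y(V) = -⅑ (Y(V) = 1/(-9) = -⅑)
o = -13/401 (o = -39/1203 = -39*1/1203 = -13/401 ≈ -0.032419)
N(Y(F(-2, 0))) + o = -⅑ - 13/401 = -518/3609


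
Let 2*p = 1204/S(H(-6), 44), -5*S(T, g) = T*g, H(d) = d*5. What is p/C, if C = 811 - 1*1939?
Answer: -301/148896 ≈ -0.0020215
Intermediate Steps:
H(d) = 5*d
S(T, g) = -T*g/5
p = 301/132 (p = (1204/((-1/5*5*(-6)*44)))/2 = (1204/((-1/5*(-30)*44)))/2 = (1204/264)/2 = (1204*(1/264))/2 = (1/2)*(301/66) = 301/132 ≈ 2.2803)
C = -1128 (C = 811 - 1939 = -1128)
p/C = (301/132)/(-1128) = (301/132)*(-1/1128) = -301/148896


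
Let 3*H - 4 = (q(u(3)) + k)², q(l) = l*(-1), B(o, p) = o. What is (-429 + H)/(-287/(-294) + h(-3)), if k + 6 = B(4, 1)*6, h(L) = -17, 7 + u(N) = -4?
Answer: 6188/673 ≈ 9.1947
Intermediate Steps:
u(N) = -11 (u(N) = -7 - 4 = -11)
q(l) = -l
k = 18 (k = -6 + 4*6 = -6 + 24 = 18)
H = 845/3 (H = 4/3 + (-1*(-11) + 18)²/3 = 4/3 + (11 + 18)²/3 = 4/3 + (⅓)*29² = 4/3 + (⅓)*841 = 4/3 + 841/3 = 845/3 ≈ 281.67)
(-429 + H)/(-287/(-294) + h(-3)) = (-429 + 845/3)/(-287/(-294) - 17) = -442/(3*(-287*(-1/294) - 17)) = -442/(3*(41/42 - 17)) = -442/(3*(-673/42)) = -442/3*(-42/673) = 6188/673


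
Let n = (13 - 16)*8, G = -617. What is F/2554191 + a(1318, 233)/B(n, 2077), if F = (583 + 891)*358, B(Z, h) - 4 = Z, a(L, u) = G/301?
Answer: 4752641687/15376229820 ≈ 0.30909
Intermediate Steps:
a(L, u) = -617/301
n = -24 (n = -3*8 = -24)
B(Z, h) = 4 + Z
F = 527692 (F = 1474*358 = 527692)
F/2554191 + a(1318, 233)/B(n, 2077) = 527692/2554191 - 617/(301*(4 - 24)) = 527692*(1/2554191) - 617/301/(-20) = 527692/2554191 - 617/301*(-1/20) = 527692/2554191 + 617/6020 = 4752641687/15376229820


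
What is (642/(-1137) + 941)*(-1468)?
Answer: -523231900/379 ≈ -1.3806e+6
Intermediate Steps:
(642/(-1137) + 941)*(-1468) = (642*(-1/1137) + 941)*(-1468) = (-214/379 + 941)*(-1468) = (356425/379)*(-1468) = -523231900/379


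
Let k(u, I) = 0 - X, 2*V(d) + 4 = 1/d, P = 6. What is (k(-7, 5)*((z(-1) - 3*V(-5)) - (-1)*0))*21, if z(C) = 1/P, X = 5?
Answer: -679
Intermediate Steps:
V(d) = -2 + 1/(2*d)
k(u, I) = -5 (k(u, I) = 0 - 1*5 = 0 - 5 = -5)
z(C) = ⅙ (z(C) = 1/6 = ⅙)
(k(-7, 5)*((z(-1) - 3*V(-5)) - (-1)*0))*21 = -5*((⅙ - 3*(-2 + (½)/(-5))) - (-1)*0)*21 = -5*((⅙ - 3*(-2 + (½)*(-⅕))) - 1*0)*21 = -5*((⅙ - 3*(-2 - ⅒)) + 0)*21 = -5*((⅙ - 3*(-21/10)) + 0)*21 = -5*((⅙ + 63/10) + 0)*21 = -5*(97/15 + 0)*21 = -5*97/15*21 = -97/3*21 = -679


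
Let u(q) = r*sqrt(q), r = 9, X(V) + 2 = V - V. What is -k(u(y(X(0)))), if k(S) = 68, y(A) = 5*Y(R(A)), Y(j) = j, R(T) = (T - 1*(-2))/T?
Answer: -68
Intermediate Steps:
X(V) = -2 (X(V) = -2 + (V - V) = -2 + 0 = -2)
R(T) = (2 + T)/T (R(T) = (T + 2)/T = (2 + T)/T)
y(A) = 5*(2 + A)/A (y(A) = 5*((2 + A)/A) = 5*(2 + A)/A)
u(q) = 9*sqrt(q)
-k(u(y(X(0)))) = -1*68 = -68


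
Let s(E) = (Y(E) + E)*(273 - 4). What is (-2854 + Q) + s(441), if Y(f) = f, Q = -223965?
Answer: 10439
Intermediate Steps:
s(E) = 538*E (s(E) = (E + E)*(273 - 4) = (2*E)*269 = 538*E)
(-2854 + Q) + s(441) = (-2854 - 223965) + 538*441 = -226819 + 237258 = 10439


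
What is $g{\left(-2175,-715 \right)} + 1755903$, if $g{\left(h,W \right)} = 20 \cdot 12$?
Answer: $1756143$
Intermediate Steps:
$g{\left(h,W \right)} = 240$
$g{\left(-2175,-715 \right)} + 1755903 = 240 + 1755903 = 1756143$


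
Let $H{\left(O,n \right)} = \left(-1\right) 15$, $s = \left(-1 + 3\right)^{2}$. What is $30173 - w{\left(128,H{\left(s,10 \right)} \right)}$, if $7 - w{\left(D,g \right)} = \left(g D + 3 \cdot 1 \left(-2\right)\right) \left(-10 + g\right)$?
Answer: $78316$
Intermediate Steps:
$s = 4$ ($s = 2^{2} = 4$)
$H{\left(O,n \right)} = -15$
$w{\left(D,g \right)} = 7 - \left(-10 + g\right) \left(-6 + D g\right)$ ($w{\left(D,g \right)} = 7 - \left(g D + 3 \cdot 1 \left(-2\right)\right) \left(-10 + g\right) = 7 - \left(D g + 3 \left(-2\right)\right) \left(-10 + g\right) = 7 - \left(D g - 6\right) \left(-10 + g\right) = 7 - \left(-6 + D g\right) \left(-10 + g\right) = 7 - \left(-10 + g\right) \left(-6 + D g\right)$)
$30173 - w{\left(128,H{\left(s,10 \right)} \right)} = 30173 - \left(-53 + 6 \left(-15\right) - 128 \left(-15\right)^{2} + 10 \cdot 128 \left(-15\right)\right) = 30173 - \left(-53 - 90 - 128 \cdot 225 - 19200\right) = 30173 - \left(-53 - 90 - 28800 - 19200\right) = 30173 - -48143 = 30173 + 48143 = 78316$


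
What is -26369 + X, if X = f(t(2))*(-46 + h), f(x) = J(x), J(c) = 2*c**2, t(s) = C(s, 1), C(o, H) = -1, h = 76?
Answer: -26309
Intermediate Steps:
t(s) = -1
f(x) = 2*x**2
X = 60 (X = (2*(-1)**2)*(-46 + 76) = (2*1)*30 = 2*30 = 60)
-26369 + X = -26369 + 60 = -26309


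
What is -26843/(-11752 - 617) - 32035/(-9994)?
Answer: 34974203/6506094 ≈ 5.3756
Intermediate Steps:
-26843/(-11752 - 617) - 32035/(-9994) = -26843/(-12369) - 32035*(-1/9994) = -26843*(-1/12369) + 32035/9994 = 26843/12369 + 32035/9994 = 34974203/6506094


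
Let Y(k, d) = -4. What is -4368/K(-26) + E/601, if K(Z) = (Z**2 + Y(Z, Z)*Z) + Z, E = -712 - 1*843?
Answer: -146063/17429 ≈ -8.3805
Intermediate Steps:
E = -1555 (E = -712 - 843 = -1555)
K(Z) = Z**2 - 3*Z (K(Z) = (Z**2 - 4*Z) + Z = Z**2 - 3*Z)
-4368/K(-26) + E/601 = -4368*(-1/(26*(-3 - 26))) - 1555/601 = -4368/((-26*(-29))) - 1555*1/601 = -4368/754 - 1555/601 = -4368*1/754 - 1555/601 = -168/29 - 1555/601 = -146063/17429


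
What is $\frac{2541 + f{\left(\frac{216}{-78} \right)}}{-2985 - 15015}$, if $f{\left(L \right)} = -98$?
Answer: $- \frac{2443}{18000} \approx -0.13572$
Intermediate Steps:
$\frac{2541 + f{\left(\frac{216}{-78} \right)}}{-2985 - 15015} = \frac{2541 - 98}{-2985 - 15015} = \frac{2443}{-18000} = 2443 \left(- \frac{1}{18000}\right) = - \frac{2443}{18000}$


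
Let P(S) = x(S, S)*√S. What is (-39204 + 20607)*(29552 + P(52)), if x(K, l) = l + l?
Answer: -549578544 - 3868176*√13 ≈ -5.6353e+8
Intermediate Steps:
x(K, l) = 2*l
P(S) = 2*S^(3/2) (P(S) = (2*S)*√S = 2*S^(3/2))
(-39204 + 20607)*(29552 + P(52)) = (-39204 + 20607)*(29552 + 2*52^(3/2)) = -18597*(29552 + 2*(104*√13)) = -18597*(29552 + 208*√13) = -549578544 - 3868176*√13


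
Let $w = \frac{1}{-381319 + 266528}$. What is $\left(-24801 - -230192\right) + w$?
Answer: $\frac{23577038280}{114791} \approx 2.0539 \cdot 10^{5}$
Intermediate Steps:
$w = - \frac{1}{114791}$ ($w = \frac{1}{-114791} = - \frac{1}{114791} \approx -8.7115 \cdot 10^{-6}$)
$\left(-24801 - -230192\right) + w = \left(-24801 - -230192\right) - \frac{1}{114791} = \left(-24801 + 230192\right) - \frac{1}{114791} = 205391 - \frac{1}{114791} = \frac{23577038280}{114791}$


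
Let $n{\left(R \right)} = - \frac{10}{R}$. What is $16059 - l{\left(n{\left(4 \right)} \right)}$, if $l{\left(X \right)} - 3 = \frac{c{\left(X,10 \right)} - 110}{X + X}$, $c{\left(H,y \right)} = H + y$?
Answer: $\frac{32071}{2} \approx 16036.0$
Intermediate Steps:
$l{\left(X \right)} = 3 + \frac{-100 + X}{2 X}$ ($l{\left(X \right)} = 3 + \frac{\left(X + 10\right) - 110}{X + X} = 3 + \frac{\left(10 + X\right) - 110}{2 X} = 3 + \left(-100 + X\right) \frac{1}{2 X} = 3 + \frac{-100 + X}{2 X}$)
$16059 - l{\left(n{\left(4 \right)} \right)} = 16059 - \left(\frac{7}{2} - \frac{50}{\left(-10\right) \frac{1}{4}}\right) = 16059 - \left(\frac{7}{2} - \frac{50}{- \frac{5}{2}}\right) = 16059 - \left(\frac{7}{2} - -20\right) = 16059 - \left(\frac{7}{2} + 20\right) = 16059 - \frac{47}{2} = \frac{32071}{2}$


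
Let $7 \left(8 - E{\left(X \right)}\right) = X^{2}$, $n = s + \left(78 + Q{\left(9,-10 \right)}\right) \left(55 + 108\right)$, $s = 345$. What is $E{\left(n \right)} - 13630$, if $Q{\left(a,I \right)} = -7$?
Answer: $- \frac{142134078}{7} \approx -2.0305 \cdot 10^{7}$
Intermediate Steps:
$n = 11918$ ($n = 345 + \left(78 - 7\right) \left(55 + 108\right) = 345 + 71 \cdot 163 = 345 + 11573 = 11918$)
$E{\left(X \right)} = 8 - \frac{X^{2}}{7}$
$E{\left(n \right)} - 13630 = \left(8 - \frac{11918^{2}}{7}\right) - 13630 = \left(8 - \frac{142038724}{7}\right) - 13630 = - \frac{142038668}{7} - 13630 = - \frac{142134078}{7}$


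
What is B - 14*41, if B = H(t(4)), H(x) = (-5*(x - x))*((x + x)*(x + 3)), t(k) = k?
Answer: -574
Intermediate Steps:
H(x) = 0 (H(x) = (-5*0)*((2*x)*(3 + x)) = 0*(2*x*(3 + x)) = 0)
B = 0
B - 14*41 = 0 - 14*41 = 0 - 574 = -574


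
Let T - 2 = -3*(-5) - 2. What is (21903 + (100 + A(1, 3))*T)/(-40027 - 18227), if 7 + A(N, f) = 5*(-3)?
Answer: -7691/19418 ≈ -0.39608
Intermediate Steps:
T = 15 (T = 2 + (-3*(-5) - 2) = 2 + (15 - 2) = 2 + 13 = 15)
A(N, f) = -22 (A(N, f) = -7 + 5*(-3) = -7 - 15 = -22)
(21903 + (100 + A(1, 3))*T)/(-40027 - 18227) = (21903 + (100 - 22)*15)/(-40027 - 18227) = (21903 + 78*15)/(-58254) = (21903 + 1170)*(-1/58254) = 23073*(-1/58254) = -7691/19418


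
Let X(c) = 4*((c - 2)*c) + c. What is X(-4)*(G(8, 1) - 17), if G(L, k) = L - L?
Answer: -1564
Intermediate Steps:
G(L, k) = 0
X(c) = c + 4*c*(-2 + c) (X(c) = 4*((-2 + c)*c) + c = 4*(c*(-2 + c)) + c = 4*c*(-2 + c) + c = c + 4*c*(-2 + c))
X(-4)*(G(8, 1) - 17) = (-4*(-7 + 4*(-4)))*(0 - 17) = -4*(-7 - 16)*(-17) = -4*(-23)*(-17) = 92*(-17) = -1564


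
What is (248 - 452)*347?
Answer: -70788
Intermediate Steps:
(248 - 452)*347 = -204*347 = -70788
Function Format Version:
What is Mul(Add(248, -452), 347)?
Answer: -70788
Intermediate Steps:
Mul(Add(248, -452), 347) = Mul(-204, 347) = -70788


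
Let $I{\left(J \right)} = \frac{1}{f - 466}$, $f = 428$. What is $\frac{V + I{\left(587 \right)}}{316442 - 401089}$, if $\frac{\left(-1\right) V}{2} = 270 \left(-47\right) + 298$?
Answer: $- \frac{941791}{3216586} \approx -0.29279$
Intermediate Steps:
$V = 24784$ ($V = - 2 \left(270 \left(-47\right) + 298\right) = - 2 \left(-12690 + 298\right) = \left(-2\right) \left(-12392\right) = 24784$)
$I{\left(J \right)} = - \frac{1}{38}$ ($I{\left(J \right)} = \frac{1}{428 - 466} = \frac{1}{-38} = - \frac{1}{38}$)
$\frac{V + I{\left(587 \right)}}{316442 - 401089} = \frac{24784 - \frac{1}{38}}{316442 - 401089} = \frac{941791}{38 \left(-84647\right)} = \frac{941791}{38} \left(- \frac{1}{84647}\right) = - \frac{941791}{3216586}$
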